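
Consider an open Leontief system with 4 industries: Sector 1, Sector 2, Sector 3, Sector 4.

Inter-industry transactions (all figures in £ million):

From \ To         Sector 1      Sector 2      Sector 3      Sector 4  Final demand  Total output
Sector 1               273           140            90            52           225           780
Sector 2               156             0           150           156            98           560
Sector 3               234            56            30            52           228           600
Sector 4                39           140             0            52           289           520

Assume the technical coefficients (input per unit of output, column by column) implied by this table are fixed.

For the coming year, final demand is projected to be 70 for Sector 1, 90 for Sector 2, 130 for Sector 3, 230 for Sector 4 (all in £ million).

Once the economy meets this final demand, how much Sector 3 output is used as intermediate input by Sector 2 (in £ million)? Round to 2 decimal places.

z_32 = 36.41

Technical coefficients a_ij = z_ij / X_j:
  a_11 = 273/780 = 0.35, a_21 = 156/780 = 0.20, a_31 = 234/780 = 0.30, a_41 = 39/780 = 0.05
  a_12 = 140/560 = 0.25, a_22 = 0/560 = 0.00, a_32 = 56/560 = 0.10, a_42 = 140/560 = 0.25
  a_13 = 90/600 = 0.15, a_23 = 150/600 = 0.25, a_33 = 30/600 = 0.05, a_43 = 0/600 = 0.00
  a_14 = 52/520 = 0.10, a_24 = 156/520 = 0.30, a_34 = 52/520 = 0.10, a_44 = 52/520 = 0.10
I − A =
  [   0.65    -0.25    -0.15    -0.10]
  [  -0.20     1.00    -0.25    -0.30]
  [  -0.30    -0.10     0.95    -0.10]
  [  -0.05    -0.25     0.00     0.90]
Compute the cofactors C_ij = (−1)^(i+j)·(3×3 minor ij) of I−A; the adjugate is their transpose:
adj(I−A) = Cᵀ =
  [ 0.75500   0.25475   0.18625   0.18950]
  [ 0.25400   0.50975   0.17425   0.21750]
  [ 0.27700   0.15050   0.47750   0.13400]
  [ 0.11250   0.15575   0.05875   0.48700]
det(I−A) = Σ_j (I−A)_1j·C_1j = (0.65)(0.75500) + (-0.25)(0.25400) + (-0.15)(0.27700) + (-0.10)(0.11250) = 0.37445
(I − A)⁻¹ = adj(I−A) / det(I−A) ≈
  [   2.0163     0.6803     0.4974     0.5061]
  [   0.6783     1.3613     0.4653     0.5809]
  [   0.7398     0.4019     1.2752     0.3579]
  [   0.3004     0.4159     0.1569     1.3006]
First solve x = (I − A)⁻¹ d = adj(I−A)·d / det(I−A); in particular x_2 = (0.25400·70 + 0.50975·90 + 0.17425·130 + 0.21750·230) / 0.37445 = 136.335 / 0.37445 ≈ 364.0940.
Intermediate flow from 3 to 2: z_32 = a_32 · x_2 = 0.10 × 136.335 / 0.37445 = 13.6335 / 0.37445 ≈ 36.41.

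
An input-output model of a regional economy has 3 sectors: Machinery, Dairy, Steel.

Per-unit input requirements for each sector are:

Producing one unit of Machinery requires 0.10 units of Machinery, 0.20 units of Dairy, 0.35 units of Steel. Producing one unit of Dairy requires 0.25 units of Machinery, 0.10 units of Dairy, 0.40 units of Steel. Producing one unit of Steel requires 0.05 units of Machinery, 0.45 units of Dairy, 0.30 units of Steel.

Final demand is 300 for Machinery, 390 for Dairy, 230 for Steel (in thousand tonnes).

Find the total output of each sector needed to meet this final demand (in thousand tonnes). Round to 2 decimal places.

I − A =
  [   0.90    -0.25    -0.05]
  [  -0.20     0.90    -0.45]
  [  -0.35    -0.40     0.70]
Cofactors of I−A, C_ij = (−1)^(i+j)·(minor ij) (rows/columns in the sector order above):
  C_11 = (0.90)(0.70) − (-0.45)(-0.40) = 0.4500
  C_12 = −[(-0.20)(0.70) − (-0.45)(-0.35)] = 0.2975
  C_13 = (-0.20)(-0.40) − (0.90)(-0.35) = 0.3950
  C_21 = −[(-0.25)(0.70) − (-0.05)(-0.40)] = 0.1950
  C_22 = (0.90)(0.70) − (-0.05)(-0.35) = 0.6125
  C_23 = −[(0.90)(-0.40) − (-0.25)(-0.35)] = 0.4475
  C_31 = (-0.25)(-0.45) − (-0.05)(0.90) = 0.1575
  C_32 = −[(0.90)(-0.45) − (-0.05)(-0.20)] = 0.4150
  C_33 = (0.90)(0.90) − (-0.25)(-0.20) = 0.7600
det(I−A) = Σ_j (I−A)_1j·C_1j = (0.90)(0.4500) + (-0.25)(0.2975) + (-0.05)(0.3950) = 0.310875
adj(I−A) = Cᵀ =
  [ 0.4500   0.1950   0.1575]
  [ 0.2975   0.6125   0.4150]
  [ 0.3950   0.4475   0.7600]
(I − A)⁻¹ = adj(I−A) / det(I−A) ≈
  [   1.4475     0.6273     0.5066]
  [   0.9570     1.9702     1.3349]
  [   1.2706     1.4395     2.4447]
x = (I − A)⁻¹ d = adj(I−A)·d / det(I−A), with det(I−A) = 0.310875:
  x_1 = (0.4500·300 + 0.1950·390 + 0.1575·230) / 0.310875 = 247.275 / 0.310875 ≈ 795.42
  x_2 = (0.2975·300 + 0.6125·390 + 0.4150·230) / 0.310875 = 423.575 / 0.310875 ≈ 1362.53
  x_3 = (0.3950·300 + 0.4475·390 + 0.7600·230) / 0.310875 = 467.825 / 0.310875 ≈ 1504.87

x_1 = 795.42, x_2 = 1362.53, x_3 = 1504.87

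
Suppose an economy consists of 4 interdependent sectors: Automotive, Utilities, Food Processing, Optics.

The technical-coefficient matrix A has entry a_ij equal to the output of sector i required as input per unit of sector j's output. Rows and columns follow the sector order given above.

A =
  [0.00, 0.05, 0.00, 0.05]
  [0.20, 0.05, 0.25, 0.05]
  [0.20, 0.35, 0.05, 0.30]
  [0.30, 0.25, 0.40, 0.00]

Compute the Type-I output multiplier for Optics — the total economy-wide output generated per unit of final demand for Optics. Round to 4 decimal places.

I − A =
  [   1.00    -0.05     0.00    -0.05]
  [  -0.20     0.95    -0.25    -0.05]
  [  -0.20    -0.35     0.95    -0.30]
  [  -0.30    -0.25    -0.40     1.00]
Compute the cofactors C_ij = (−1)^(i+j)·(3×3 minor ij) of I−A; the adjugate is their transpose:
adj(I−A) = Cᵀ =
  [ 0.663375   0.060375   0.035625   0.046875]
  [ 0.256750   0.811750   0.270250   0.134500]
  [ 0.363250   0.436750   0.910000   0.313000]
  [ 0.408500   0.395750   0.442250   0.803000]
det(I−A) = Σ_j (I−A)_1j·C_1j = (1.00)(0.663375) + (-0.05)(0.256750) + (0.00)(0.363250) + (-0.05)(0.408500) = 0.6301125
(I − A)⁻¹ = adj(I−A) / det(I−A) ≈
  [   1.05279     0.09582     0.05654     0.07439]
  [   0.40747     1.28826     0.42889     0.21345]
  [   0.57648     0.69313     1.44419     0.49674]
  [   0.64830     0.62806     0.70186     1.27438]
The output multiplier for sector j is the column-j sum of the Leontief inverse (I − A)⁻¹ = adj(I−A) / det(I−A).
Column 4 of adj(I−A): (0.046875, 0.134500, 0.313000, 0.803000); det(I−A) = 0.6301125.
m_4 = (0.046875 + 0.134500 + 0.313000 + 0.803000) / 0.6301125 = 1.297375 / 0.6301125 ≈ 2.0590.

m_4 = 2.0590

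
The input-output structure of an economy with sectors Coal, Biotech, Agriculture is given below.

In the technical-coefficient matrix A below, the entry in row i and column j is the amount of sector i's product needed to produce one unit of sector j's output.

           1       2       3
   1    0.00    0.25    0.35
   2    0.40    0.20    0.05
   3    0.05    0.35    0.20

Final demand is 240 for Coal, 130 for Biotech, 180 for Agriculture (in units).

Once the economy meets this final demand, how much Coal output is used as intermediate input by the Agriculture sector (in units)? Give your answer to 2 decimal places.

I − A =
  [   1.00    -0.25    -0.35]
  [  -0.40     0.80    -0.05]
  [  -0.05    -0.35     0.80]
Cofactors of I−A, C_ij = (−1)^(i+j)·(minor ij) (rows/columns in the sector order above):
  C_11 = (0.80)(0.80) − (-0.05)(-0.35) = 0.6225
  C_12 = −[(-0.40)(0.80) − (-0.05)(-0.05)] = 0.3225
  C_13 = (-0.40)(-0.35) − (0.80)(-0.05) = 0.1800
  C_21 = −[(-0.25)(0.80) − (-0.35)(-0.35)] = 0.3225
  C_22 = (1.00)(0.80) − (-0.35)(-0.05) = 0.7825
  C_23 = −[(1.00)(-0.35) − (-0.25)(-0.05)] = 0.3625
  C_31 = (-0.25)(-0.05) − (-0.35)(0.80) = 0.2925
  C_32 = −[(1.00)(-0.05) − (-0.35)(-0.40)] = 0.1900
  C_33 = (1.00)(0.80) − (-0.25)(-0.40) = 0.7000
det(I−A) = Σ_j (I−A)_1j·C_1j = (1.00)(0.6225) + (-0.25)(0.3225) + (-0.35)(0.1800) = 0.478875
adj(I−A) = Cᵀ =
  [ 0.6225   0.3225   0.2925]
  [ 0.3225   0.7825   0.1900]
  [ 0.1800   0.3625   0.7000]
(I − A)⁻¹ = adj(I−A) / det(I−A) ≈
  [   1.2999     0.6735     0.6108]
  [   0.6735     1.6340     0.3968]
  [   0.3759     0.7570     1.4618]
First solve x = (I − A)⁻¹ d = adj(I−A)·d / det(I−A); in particular x_3 = (0.1800·240 + 0.3625·130 + 0.7000·180) / 0.478875 = 216.325 / 0.478875 ≈ 451.7358.
Intermediate flow from 1 to 3: z_13 = a_13 · x_3 = 0.35 × 216.325 / 0.478875 = 75.71375 / 0.478875 ≈ 158.11.

z_13 = 158.11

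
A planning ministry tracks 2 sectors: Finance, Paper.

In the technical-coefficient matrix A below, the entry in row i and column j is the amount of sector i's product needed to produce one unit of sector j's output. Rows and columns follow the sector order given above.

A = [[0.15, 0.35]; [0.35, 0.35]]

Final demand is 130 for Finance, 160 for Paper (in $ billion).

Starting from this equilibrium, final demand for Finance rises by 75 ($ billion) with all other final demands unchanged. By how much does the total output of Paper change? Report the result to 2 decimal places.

Δx_2 = 61.05

I − A =
  [   0.85    -0.35]
  [  -0.35     0.65]
det(I−A) = (0.85)(0.65) − (-0.35)(-0.35) = 0.4300
adj(I−A) = [[0.65, 0.35], [0.35, 0.85]]
(I − A)⁻¹ = adj(I−A) / det(I−A) ≈
  [   1.5116     0.8140]
  [   0.8140     1.9767]
Δx = (I − A)⁻¹ Δd with Δd having +75 in the Finance component and 0 elsewhere.
So Δx_2 = L_21 · (+75), where L_21 = adj(I−A)_21 / det(I−A) = 0.35 / 0.4300.
Δx_2 = 0.35 × (+75) / 0.4300 = 26.25 / 0.4300 ≈ 61.05.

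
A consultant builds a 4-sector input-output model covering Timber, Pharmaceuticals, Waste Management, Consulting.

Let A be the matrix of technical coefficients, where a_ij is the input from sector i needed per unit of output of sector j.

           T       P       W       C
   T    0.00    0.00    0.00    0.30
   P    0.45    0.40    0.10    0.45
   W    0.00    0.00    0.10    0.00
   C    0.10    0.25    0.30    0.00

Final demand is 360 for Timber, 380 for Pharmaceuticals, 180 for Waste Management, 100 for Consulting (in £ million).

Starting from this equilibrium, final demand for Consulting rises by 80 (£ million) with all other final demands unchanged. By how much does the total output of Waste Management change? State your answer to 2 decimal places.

Δx_W = 0.00

I − A =
  [   1.00     0.00     0.00    -0.30]
  [  -0.45     0.60    -0.10    -0.45]
  [   0.00     0.00     0.90     0.00]
  [  -0.10    -0.25    -0.30     1.00]
Compute the cofactors C_ij = (−1)^(i+j)·(3×3 minor ij) of I−A; the adjugate is their transpose:
adj(I−A) = Cᵀ =
  [ 0.43875   0.06750   0.06150   0.16200]
  [ 0.44550   0.87300   0.27250   0.52650]
  [ 0.00000   0.00000   0.43575   0.00000]
  [ 0.15525   0.22500   0.20500   0.54000]
det(I−A) = Σ_j (I−A)_1j·C_1j = (1.00)(0.43875) + (0.00)(0.44550) + (0.00)(0.00000) + (-0.30)(0.15525) = 0.392175
(I − A)⁻¹ = adj(I−A) / det(I−A) ≈
  [   1.1188     0.1721     0.1568     0.4131]
  [   1.1360     2.2260     0.6948     1.3425]
  [   0.0000     0.0000     1.1111     0.0000]
  [   0.3959     0.5737     0.5227     1.3769]
Δx = (I − A)⁻¹ Δd with Δd having +80 in the Consulting component and 0 elsewhere.
So Δx_W = L_WC · (+80), where L_WC = adj(I−A)_WC / det(I−A) = 0.00000 / 0.392175.
Δx_W = 0.00000 × (+80) / 0.392175 = 0.00 / 0.392175 = 0.00.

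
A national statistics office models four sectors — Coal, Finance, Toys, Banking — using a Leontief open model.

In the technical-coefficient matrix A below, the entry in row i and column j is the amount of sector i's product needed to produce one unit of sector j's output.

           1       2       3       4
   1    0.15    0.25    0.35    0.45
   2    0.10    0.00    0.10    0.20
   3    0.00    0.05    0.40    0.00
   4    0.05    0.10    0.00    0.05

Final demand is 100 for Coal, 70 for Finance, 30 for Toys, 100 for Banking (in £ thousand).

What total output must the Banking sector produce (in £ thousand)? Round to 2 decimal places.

x_4 = 131.83

I − A =
  [   0.85    -0.25    -0.35    -0.45]
  [  -0.10     1.00    -0.10    -0.20]
  [   0.00    -0.05     0.60     0.00]
  [  -0.05    -0.10     0.00     0.95]
Compute the cofactors C_ij = (−1)^(i+j)·(3×3 minor ij) of I−A; the adjugate is their transpose:
adj(I−A) = Cᵀ =
  [ 0.553250   0.186125   0.353750   0.301250]
  [ 0.063000   0.471000   0.115250   0.129000]
  [ 0.005250   0.039250   0.737250   0.010750]
  [ 0.035750   0.059375   0.030750   0.489000]
det(I−A) = Σ_j (I−A)_1j·C_1j = (0.85)(0.553250) + (-0.25)(0.063000) + (-0.35)(0.005250) + (-0.45)(0.035750) = 0.4365875
(I − A)⁻¹ = adj(I−A) / det(I−A) ≈
  [   1.2672     0.4263     0.8103     0.6900]
  [   0.1443     1.0788     0.2640     0.2955]
  [   0.0120     0.0899     1.6887     0.0246]
  [   0.0819     0.1360     0.0704     1.1201]
x = (I − A)⁻¹ d = adj(I−A)·d / det(I−A), with det(I−A) = 0.4365875:
  x_1 = (0.553250·100 + 0.186125·70 + 0.353750·30 + 0.301250·100) / 0.4365875 = 109.09125 / 0.4365875 ≈ 249.87
  x_2 = (0.063000·100 + 0.471000·70 + 0.115250·30 + 0.129000·100) / 0.4365875 = 55.6275 / 0.4365875 ≈ 127.41
  x_3 = (0.005250·100 + 0.039250·70 + 0.737250·30 + 0.010750·100) / 0.4365875 = 26.465 / 0.4365875 ≈ 60.62
  x_4 = (0.035750·100 + 0.059375·70 + 0.030750·30 + 0.489000·100) / 0.4365875 = 57.55375 / 0.4365875 ≈ 131.83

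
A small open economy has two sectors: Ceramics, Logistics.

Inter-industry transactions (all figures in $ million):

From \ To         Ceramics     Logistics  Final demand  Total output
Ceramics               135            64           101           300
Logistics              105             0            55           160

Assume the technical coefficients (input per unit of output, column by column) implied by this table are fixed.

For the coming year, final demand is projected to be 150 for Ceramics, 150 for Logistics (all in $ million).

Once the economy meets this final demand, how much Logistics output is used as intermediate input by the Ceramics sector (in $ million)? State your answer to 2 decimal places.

z_LC = 179.27

Technical coefficients a_ij = z_ij / X_j:
  a_CC = 135/300 = 0.45, a_LC = 105/300 = 0.35
  a_CL = 64/160 = 0.40, a_LL = 0/160 = 0.00
I − A =
  [   0.55    -0.40]
  [  -0.35     1.00]
det(I−A) = (0.55)(1.00) − (-0.40)(-0.35) = 0.4100
adj(I−A) = [[1.00, 0.40], [0.35, 0.55]]
(I − A)⁻¹ = adj(I−A) / det(I−A) ≈
  [   2.4390     0.9756]
  [   0.8537     1.3415]
First solve x = (I − A)⁻¹ d = adj(I−A)·d / det(I−A); in particular x_C = (1.00·150 + 0.40·150) / 0.4100 = 210.00 / 0.4100 ≈ 512.1951.
Intermediate flow from L to C: z_LC = a_LC · x_C = 0.35 × 210.00 / 0.4100 = 73.50 / 0.4100 ≈ 179.27.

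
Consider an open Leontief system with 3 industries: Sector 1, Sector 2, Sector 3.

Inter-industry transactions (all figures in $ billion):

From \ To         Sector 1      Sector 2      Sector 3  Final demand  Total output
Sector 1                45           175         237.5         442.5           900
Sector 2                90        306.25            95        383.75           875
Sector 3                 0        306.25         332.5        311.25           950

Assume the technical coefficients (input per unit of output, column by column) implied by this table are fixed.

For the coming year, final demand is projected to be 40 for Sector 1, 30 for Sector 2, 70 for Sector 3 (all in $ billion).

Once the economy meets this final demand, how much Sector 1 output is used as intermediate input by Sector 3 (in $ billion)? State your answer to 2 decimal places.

Technical coefficients a_ij = z_ij / X_j:
  a_11 = 45/900 = 0.05, a_21 = 90/900 = 0.10, a_31 = 0/900 = 0.00
  a_12 = 175/875 = 0.20, a_22 = 306.25/875 = 0.35, a_32 = 306.25/875 = 0.35
  a_13 = 237.5/950 = 0.25, a_23 = 95/950 = 0.10, a_33 = 332.5/950 = 0.35
I − A =
  [   0.95    -0.20    -0.25]
  [  -0.10     0.65    -0.10]
  [   0.00    -0.35     0.65]
Cofactors of I−A, C_ij = (−1)^(i+j)·(minor ij) (rows/columns in the sector order above):
  C_11 = (0.65)(0.65) − (-0.10)(-0.35) = 0.3875
  C_12 = −[(-0.10)(0.65) − (-0.10)(0.00)] = 0.0650
  C_13 = (-0.10)(-0.35) − (0.65)(0.00) = 0.0350
  C_21 = −[(-0.20)(0.65) − (-0.25)(-0.35)] = 0.2175
  C_22 = (0.95)(0.65) − (-0.25)(0.00) = 0.6175
  C_23 = −[(0.95)(-0.35) − (-0.20)(0.00)] = 0.3325
  C_31 = (-0.20)(-0.10) − (-0.25)(0.65) = 0.1825
  C_32 = −[(0.95)(-0.10) − (-0.25)(-0.10)] = 0.1200
  C_33 = (0.95)(0.65) − (-0.20)(-0.10) = 0.5975
det(I−A) = Σ_j (I−A)_1j·C_1j = (0.95)(0.3875) + (-0.20)(0.0650) + (-0.25)(0.0350) = 0.346375
adj(I−A) = Cᵀ =
  [ 0.3875   0.2175   0.1825]
  [ 0.0650   0.6175   0.1200]
  [ 0.0350   0.3325   0.5975]
(I − A)⁻¹ = adj(I−A) / det(I−A) ≈
  [   1.1187     0.6279     0.5269]
  [   0.1877     1.7827     0.3464]
  [   0.1010     0.9599     1.7250]
First solve x = (I − A)⁻¹ d = adj(I−A)·d / det(I−A); in particular x_3 = (0.0350·40 + 0.3325·30 + 0.5975·70) / 0.346375 = 53.20 / 0.346375 ≈ 153.5908.
Intermediate flow from 1 to 3: z_13 = a_13 · x_3 = 0.25 × 53.20 / 0.346375 = 13.30 / 0.346375 ≈ 38.40.

z_13 = 38.40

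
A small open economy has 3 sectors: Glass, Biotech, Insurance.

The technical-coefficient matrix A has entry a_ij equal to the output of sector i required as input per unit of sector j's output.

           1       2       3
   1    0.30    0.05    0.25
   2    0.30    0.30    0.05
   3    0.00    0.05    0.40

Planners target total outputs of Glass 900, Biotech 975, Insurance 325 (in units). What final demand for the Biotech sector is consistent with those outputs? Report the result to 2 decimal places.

I − A =
  [   0.70    -0.05    -0.25]
  [  -0.30     0.70    -0.05]
  [   0.00    -0.05     0.60]
d = (I − A) x:
  d_1 = (+0.70)·900 + (-0.05)·975 + (-0.25)·325 = 500.00
  d_2 = (-0.30)·900 + (+0.70)·975 + (-0.05)·325 = 396.25
  d_3 = (+0.00)·900 + (-0.05)·975 + (+0.60)·325 = 146.25

d_2 = 396.25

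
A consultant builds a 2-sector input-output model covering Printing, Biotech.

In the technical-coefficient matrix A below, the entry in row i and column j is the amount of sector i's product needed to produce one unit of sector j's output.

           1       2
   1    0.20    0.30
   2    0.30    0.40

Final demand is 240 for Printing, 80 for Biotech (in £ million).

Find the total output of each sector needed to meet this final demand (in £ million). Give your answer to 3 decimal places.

x_1 = 430.769, x_2 = 348.718

I − A =
  [   0.80    -0.30]
  [  -0.30     0.60]
det(I−A) = (0.80)(0.60) − (-0.30)(-0.30) = 0.3900
adj(I−A) = [[0.60, 0.30], [0.30, 0.80]]
(I − A)⁻¹ = adj(I−A) / det(I−A) ≈
  [   1.5385     0.7692]
  [   0.7692     2.0513]
x = (I − A)⁻¹ d = adj(I−A)·d / det(I−A), with det(I−A) = 0.3900:
  x_1 = (0.60·240 + 0.30·80) / 0.3900 = 168.00 / 0.3900 ≈ 430.769
  x_2 = (0.30·240 + 0.80·80) / 0.3900 = 136.00 / 0.3900 ≈ 348.718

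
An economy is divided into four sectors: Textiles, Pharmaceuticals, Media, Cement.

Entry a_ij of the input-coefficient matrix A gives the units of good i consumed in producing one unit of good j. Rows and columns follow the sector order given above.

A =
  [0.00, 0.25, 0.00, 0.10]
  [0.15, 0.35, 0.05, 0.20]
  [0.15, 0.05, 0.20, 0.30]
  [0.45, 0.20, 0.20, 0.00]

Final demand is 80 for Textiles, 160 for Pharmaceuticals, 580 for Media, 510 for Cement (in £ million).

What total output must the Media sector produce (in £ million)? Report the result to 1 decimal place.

x_3 = 1250.0

I − A =
  [   1.00    -0.25     0.00    -0.10]
  [  -0.15     0.65    -0.05    -0.20]
  [  -0.15    -0.05     0.80    -0.30]
  [  -0.45    -0.20    -0.20     1.00]
Compute the cofactors C_ij = (−1)^(i+j)·(3×3 minor ij) of I−A; the adjugate is their transpose:
adj(I−A) = Cᵀ =
  [ 0.441500   0.202000   0.036500   0.095500]
  [ 0.203250   0.701000   0.090750   0.187750]
  [ 0.200250   0.182000   0.517750   0.211750]
  [ 0.279375   0.267500   0.138125   0.485625]
det(I−A) = Σ_j (I−A)_1j·C_1j = (1.00)(0.441500) + (-0.25)(0.203250) + (0.00)(0.200250) + (-0.10)(0.279375) = 0.36275
(I − A)⁻¹ = adj(I−A) / det(I−A) ≈
  [   1.2171     0.5569     0.1006     0.2633]
  [   0.5603     1.9325     0.2502     0.5176]
  [   0.5520     0.5017     1.4273     0.5837]
  [   0.7702     0.7374     0.3808     1.3387]
x = (I − A)⁻¹ d = adj(I−A)·d / det(I−A), with det(I−A) = 0.36275:
  x_1 = (0.441500·80 + 0.202000·160 + 0.036500·580 + 0.095500·510) / 0.36275 = 137.515 / 0.36275 ≈ 379.1
  x_2 = (0.203250·80 + 0.701000·160 + 0.090750·580 + 0.187750·510) / 0.36275 = 276.8075 / 0.36275 ≈ 763.1
  x_3 = (0.200250·80 + 0.182000·160 + 0.517750·580 + 0.211750·510) / 0.36275 = 453.4275 / 0.36275 ≈ 1250.0
  x_4 = (0.279375·80 + 0.267500·160 + 0.138125·580 + 0.485625·510) / 0.36275 = 392.93125 / 0.36275 ≈ 1083.2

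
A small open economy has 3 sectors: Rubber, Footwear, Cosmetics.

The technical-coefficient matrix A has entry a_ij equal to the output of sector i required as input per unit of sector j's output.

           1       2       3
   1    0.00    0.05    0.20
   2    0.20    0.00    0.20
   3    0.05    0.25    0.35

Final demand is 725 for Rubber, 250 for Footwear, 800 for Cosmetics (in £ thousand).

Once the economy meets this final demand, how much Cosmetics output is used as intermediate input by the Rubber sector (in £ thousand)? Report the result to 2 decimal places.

I − A =
  [   1.00    -0.05    -0.20]
  [  -0.20     1.00    -0.20]
  [  -0.05    -0.25     0.65]
Cofactors of I−A, C_ij = (−1)^(i+j)·(minor ij) (rows/columns in the sector order above):
  C_11 = (1.00)(0.65) − (-0.20)(-0.25) = 0.6000
  C_12 = −[(-0.20)(0.65) − (-0.20)(-0.05)] = 0.1400
  C_13 = (-0.20)(-0.25) − (1.00)(-0.05) = 0.1000
  C_21 = −[(-0.05)(0.65) − (-0.20)(-0.25)] = 0.0825
  C_22 = (1.00)(0.65) − (-0.20)(-0.05) = 0.6400
  C_23 = −[(1.00)(-0.25) − (-0.05)(-0.05)] = 0.2525
  C_31 = (-0.05)(-0.20) − (-0.20)(1.00) = 0.2100
  C_32 = −[(1.00)(-0.20) − (-0.20)(-0.20)] = 0.2400
  C_33 = (1.00)(1.00) − (-0.05)(-0.20) = 0.9900
det(I−A) = Σ_j (I−A)_1j·C_1j = (1.00)(0.6000) + (-0.05)(0.1400) + (-0.20)(0.1000) = 0.5730
adj(I−A) = Cᵀ =
  [ 0.6000   0.0825   0.2100]
  [ 0.1400   0.6400   0.2400]
  [ 0.1000   0.2525   0.9900]
(I − A)⁻¹ = adj(I−A) / det(I−A) ≈
  [   1.0471     0.1440     0.3665]
  [   0.2443     1.1169     0.4188]
  [   0.1745     0.4407     1.7277]
First solve x = (I − A)⁻¹ d = adj(I−A)·d / det(I−A); in particular x_1 = (0.6000·725 + 0.0825·250 + 0.2100·800) / 0.5730 = 623.625 / 0.5730 ≈ 1088.3508.
Intermediate flow from 3 to 1: z_31 = a_31 · x_1 = 0.05 × 623.625 / 0.5730 = 31.18125 / 0.5730 ≈ 54.42.

z_31 = 54.42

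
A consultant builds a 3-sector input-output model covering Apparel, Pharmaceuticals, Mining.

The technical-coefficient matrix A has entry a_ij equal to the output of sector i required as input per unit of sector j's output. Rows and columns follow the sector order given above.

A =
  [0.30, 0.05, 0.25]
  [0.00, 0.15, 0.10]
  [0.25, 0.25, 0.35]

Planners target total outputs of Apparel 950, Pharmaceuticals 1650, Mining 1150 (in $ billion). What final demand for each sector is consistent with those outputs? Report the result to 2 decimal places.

d_A = 295.00, d_P = 1287.50, d_M = 97.50

I − A =
  [   0.70    -0.05    -0.25]
  [   0.00     0.85    -0.10]
  [  -0.25    -0.25     0.65]
d = (I − A) x:
  d_A = (+0.70)·950 + (-0.05)·1650 + (-0.25)·1150 = 295.00
  d_P = (+0.00)·950 + (+0.85)·1650 + (-0.10)·1150 = 1287.50
  d_M = (-0.25)·950 + (-0.25)·1650 + (+0.65)·1150 = 97.50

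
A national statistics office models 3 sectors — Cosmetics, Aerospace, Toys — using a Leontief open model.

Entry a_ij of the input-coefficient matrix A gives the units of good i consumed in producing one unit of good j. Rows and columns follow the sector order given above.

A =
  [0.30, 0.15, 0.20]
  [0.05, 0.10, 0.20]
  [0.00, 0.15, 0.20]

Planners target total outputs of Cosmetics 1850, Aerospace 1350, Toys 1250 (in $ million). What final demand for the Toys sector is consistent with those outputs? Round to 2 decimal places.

d_3 = 797.50

I − A =
  [   0.70    -0.15    -0.20]
  [  -0.05     0.90    -0.20]
  [   0.00    -0.15     0.80]
d = (I − A) x:
  d_1 = (+0.70)·1850 + (-0.15)·1350 + (-0.20)·1250 = 842.50
  d_2 = (-0.05)·1850 + (+0.90)·1350 + (-0.20)·1250 = 872.50
  d_3 = (+0.00)·1850 + (-0.15)·1350 + (+0.80)·1250 = 797.50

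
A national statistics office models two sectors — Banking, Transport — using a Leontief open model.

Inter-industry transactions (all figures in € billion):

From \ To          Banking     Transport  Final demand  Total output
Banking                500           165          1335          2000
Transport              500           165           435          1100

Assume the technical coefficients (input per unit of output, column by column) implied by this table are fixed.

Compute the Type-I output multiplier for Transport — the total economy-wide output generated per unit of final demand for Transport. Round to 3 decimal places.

Technical coefficients a_ij = z_ij / X_j:
  a_BB = 500/2000 = 0.25, a_TB = 500/2000 = 0.25
  a_BT = 165/1100 = 0.15, a_TT = 165/1100 = 0.15
I − A =
  [   0.75    -0.15]
  [  -0.25     0.85]
det(I−A) = (0.75)(0.85) − (-0.15)(-0.25) = 0.6000
adj(I−A) = [[0.85, 0.15], [0.25, 0.75]]
(I − A)⁻¹ = adj(I−A) / det(I−A) ≈
  [   1.4167     0.2500]
  [   0.4167     1.2500]
The output multiplier for sector j is the column-j sum of the Leontief inverse (I − A)⁻¹ = adj(I−A) / det(I−A).
Column T of adj(I−A): (0.15, 0.75); det(I−A) = 0.6000.
m_T = (0.15 + 0.75) / 0.6000 = 0.90 / 0.6000 = 1.500.

m_T = 1.500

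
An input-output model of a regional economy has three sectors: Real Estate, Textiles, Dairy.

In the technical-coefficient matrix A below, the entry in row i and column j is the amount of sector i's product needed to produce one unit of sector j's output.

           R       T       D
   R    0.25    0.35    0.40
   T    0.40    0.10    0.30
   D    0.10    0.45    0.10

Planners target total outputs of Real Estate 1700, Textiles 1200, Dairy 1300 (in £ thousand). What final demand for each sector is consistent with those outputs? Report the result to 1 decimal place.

I − A =
  [   0.75    -0.35    -0.40]
  [  -0.40     0.90    -0.30]
  [  -0.10    -0.45     0.90]
d = (I − A) x:
  d_R = (+0.75)·1700 + (-0.35)·1200 + (-0.40)·1300 = 335.0
  d_T = (-0.40)·1700 + (+0.90)·1200 + (-0.30)·1300 = 10.0
  d_D = (-0.10)·1700 + (-0.45)·1200 + (+0.90)·1300 = 460.0

d_R = 335.0, d_T = 10.0, d_D = 460.0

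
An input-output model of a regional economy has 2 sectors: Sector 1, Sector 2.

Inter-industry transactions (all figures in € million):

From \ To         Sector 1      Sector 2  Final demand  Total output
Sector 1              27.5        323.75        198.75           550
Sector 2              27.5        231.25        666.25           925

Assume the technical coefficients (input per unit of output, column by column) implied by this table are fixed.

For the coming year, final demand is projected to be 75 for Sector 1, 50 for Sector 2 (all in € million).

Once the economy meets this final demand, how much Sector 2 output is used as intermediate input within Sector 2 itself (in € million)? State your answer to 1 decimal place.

z_22 = 18.4

Technical coefficients a_ij = z_ij / X_j:
  a_11 = 27.5/550 = 0.05, a_21 = 27.5/550 = 0.05
  a_12 = 323.75/925 = 0.35, a_22 = 231.25/925 = 0.25
I − A =
  [   0.95    -0.35]
  [  -0.05     0.75]
det(I−A) = (0.95)(0.75) − (-0.35)(-0.05) = 0.6950
adj(I−A) = [[0.75, 0.35], [0.05, 0.95]]
(I − A)⁻¹ = adj(I−A) / det(I−A) ≈
  [   1.0791     0.5036]
  [   0.0719     1.3669]
First solve x = (I − A)⁻¹ d = adj(I−A)·d / det(I−A); in particular x_2 = (0.05·75 + 0.95·50) / 0.6950 = 51.25 / 0.6950 ≈ 73.741.
Intermediate flow from 2 to 2: z_22 = a_22 · x_2 = 0.25 × 51.25 / 0.6950 = 12.8125 / 0.6950 ≈ 18.4.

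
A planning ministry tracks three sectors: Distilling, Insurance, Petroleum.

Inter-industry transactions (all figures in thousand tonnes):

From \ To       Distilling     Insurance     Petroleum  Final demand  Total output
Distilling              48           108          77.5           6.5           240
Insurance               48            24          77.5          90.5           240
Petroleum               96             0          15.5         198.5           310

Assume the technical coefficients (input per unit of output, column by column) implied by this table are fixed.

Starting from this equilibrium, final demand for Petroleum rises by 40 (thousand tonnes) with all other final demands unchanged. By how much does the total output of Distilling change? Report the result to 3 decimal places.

Technical coefficients a_ij = z_ij / X_j:
  a_11 = 48/240 = 0.20, a_21 = 48/240 = 0.20, a_31 = 96/240 = 0.40
  a_12 = 108/240 = 0.45, a_22 = 24/240 = 0.10, a_32 = 0/240 = 0.00
  a_13 = 77.5/310 = 0.25, a_23 = 77.5/310 = 0.25, a_33 = 15.5/310 = 0.05
I − A =
  [   0.80    -0.45    -0.25]
  [  -0.20     0.90    -0.25]
  [  -0.40     0.00     0.95]
Cofactors of I−A, C_ij = (−1)^(i+j)·(minor ij) (rows/columns in the sector order above):
  C_11 = (0.90)(0.95) − (-0.25)(0.00) = 0.8550
  C_12 = −[(-0.20)(0.95) − (-0.25)(-0.40)] = 0.2900
  C_13 = (-0.20)(0.00) − (0.90)(-0.40) = 0.3600
  C_21 = −[(-0.45)(0.95) − (-0.25)(0.00)] = 0.4275
  C_22 = (0.80)(0.95) − (-0.25)(-0.40) = 0.6600
  C_23 = −[(0.80)(0.00) − (-0.45)(-0.40)] = 0.1800
  C_31 = (-0.45)(-0.25) − (-0.25)(0.90) = 0.3375
  C_32 = −[(0.80)(-0.25) − (-0.25)(-0.20)] = 0.2500
  C_33 = (0.80)(0.90) − (-0.45)(-0.20) = 0.6300
det(I−A) = Σ_j (I−A)_1j·C_1j = (0.80)(0.8550) + (-0.45)(0.2900) + (-0.25)(0.3600) = 0.4635
adj(I−A) = Cᵀ =
  [ 0.8550   0.4275   0.3375]
  [ 0.2900   0.6600   0.2500]
  [ 0.3600   0.1800   0.6300]
(I − A)⁻¹ = adj(I−A) / det(I−A) ≈
  [   1.8447     0.9223     0.7282]
  [   0.6257     1.4239     0.5394]
  [   0.7767     0.3883     1.3592]
Δx = (I − A)⁻¹ Δd with Δd having +40 in the Petroleum component and 0 elsewhere.
So Δx_1 = L_13 · (+40), where L_13 = adj(I−A)_13 / det(I−A) = 0.3375 / 0.4635.
Δx_1 = 0.3375 × (+40) / 0.4635 = 13.50 / 0.4635 ≈ 29.126.

Δx_1 = 29.126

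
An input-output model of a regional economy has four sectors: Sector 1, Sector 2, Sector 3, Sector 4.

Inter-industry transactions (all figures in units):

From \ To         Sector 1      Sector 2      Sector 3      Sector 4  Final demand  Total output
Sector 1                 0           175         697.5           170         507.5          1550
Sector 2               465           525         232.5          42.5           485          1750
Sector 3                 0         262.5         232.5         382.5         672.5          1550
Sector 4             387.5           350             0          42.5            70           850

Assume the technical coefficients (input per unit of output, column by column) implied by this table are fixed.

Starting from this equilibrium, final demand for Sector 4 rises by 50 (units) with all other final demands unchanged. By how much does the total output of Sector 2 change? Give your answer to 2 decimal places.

Δx_2 = 28.55

Technical coefficients a_ij = z_ij / X_j:
  a_11 = 0/1550 = 0.00, a_21 = 465/1550 = 0.30, a_31 = 0/1550 = 0.00, a_41 = 387.5/1550 = 0.25
  a_12 = 175/1750 = 0.10, a_22 = 525/1750 = 0.30, a_32 = 262.5/1750 = 0.15, a_42 = 350/1750 = 0.20
  a_13 = 697.5/1550 = 0.45, a_23 = 232.5/1550 = 0.15, a_33 = 232.5/1550 = 0.15, a_43 = 0/1550 = 0.00
  a_14 = 170/850 = 0.20, a_24 = 42.5/850 = 0.05, a_34 = 382.5/850 = 0.45, a_44 = 42.5/850 = 0.05
I − A =
  [   1.00    -0.10    -0.45    -0.20]
  [  -0.30     0.70    -0.15    -0.05]
  [   0.00    -0.15     0.85    -0.45]
  [  -0.25    -0.20     0.00     0.95]
Compute the cofactors C_ij = (−1)^(i+j)·(3×3 minor ij) of I−A; the adjugate is their transpose:
adj(I−A) = Cᵀ =
  [ 0.521875   0.219375   0.315000   0.270625]
  [ 0.269750   0.714375   0.268875   0.221750]
  [ 0.150375   0.236250   0.578250   0.318000]
  [ 0.194125   0.208125   0.139500   0.526750]
det(I−A) = Σ_j (I−A)_1j·C_1j = (1.00)(0.521875) + (-0.10)(0.269750) + (-0.45)(0.150375) + (-0.20)(0.194125) = 0.38840625
(I − A)⁻¹ = adj(I−A) / det(I−A) ≈
  [   1.3436     0.5648     0.8110     0.6968]
  [   0.6945     1.8392     0.6923     0.5709]
  [   0.3872     0.6083     1.4888     0.8187]
  [   0.4998     0.5358     0.3592     1.3562]
Δx = (I − A)⁻¹ Δd with Δd having +50 in the Sector 4 component and 0 elsewhere.
So Δx_2 = L_24 · (+50), where L_24 = adj(I−A)_24 / det(I−A) = 0.221750 / 0.38840625.
Δx_2 = 0.221750 × (+50) / 0.38840625 = 11.0875 / 0.38840625 ≈ 28.55.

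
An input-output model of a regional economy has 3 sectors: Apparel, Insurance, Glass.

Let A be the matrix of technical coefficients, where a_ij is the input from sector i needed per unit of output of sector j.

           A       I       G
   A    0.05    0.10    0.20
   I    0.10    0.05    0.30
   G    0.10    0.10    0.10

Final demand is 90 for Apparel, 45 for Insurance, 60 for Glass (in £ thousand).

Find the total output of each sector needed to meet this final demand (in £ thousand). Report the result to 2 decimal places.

x_A = 123.08, x_I = 88.81, x_G = 90.21

I − A =
  [   0.95    -0.10    -0.20]
  [  -0.10     0.95    -0.30]
  [  -0.10    -0.10     0.90]
Cofactors of I−A, C_ij = (−1)^(i+j)·(minor ij) (rows/columns in the sector order above):
  C_11 = (0.95)(0.90) − (-0.30)(-0.10) = 0.8250
  C_12 = −[(-0.10)(0.90) − (-0.30)(-0.10)] = 0.1200
  C_13 = (-0.10)(-0.10) − (0.95)(-0.10) = 0.1050
  C_21 = −[(-0.10)(0.90) − (-0.20)(-0.10)] = 0.1100
  C_22 = (0.95)(0.90) − (-0.20)(-0.10) = 0.8350
  C_23 = −[(0.95)(-0.10) − (-0.10)(-0.10)] = 0.1050
  C_31 = (-0.10)(-0.30) − (-0.20)(0.95) = 0.2200
  C_32 = −[(0.95)(-0.30) − (-0.20)(-0.10)] = 0.3050
  C_33 = (0.95)(0.95) − (-0.10)(-0.10) = 0.8925
det(I−A) = Σ_j (I−A)_1j·C_1j = (0.95)(0.8250) + (-0.10)(0.1200) + (-0.20)(0.1050) = 0.75075
adj(I−A) = Cᵀ =
  [ 0.8250   0.1100   0.2200]
  [ 0.1200   0.8350   0.3050]
  [ 0.1050   0.1050   0.8925]
(I − A)⁻¹ = adj(I−A) / det(I−A) ≈
  [   1.0989     0.1465     0.2930]
  [   0.1598     1.1122     0.4063]
  [   0.1399     0.1399     1.1888]
x = (I − A)⁻¹ d = adj(I−A)·d / det(I−A), with det(I−A) = 0.75075:
  x_A = (0.8250·90 + 0.1100·45 + 0.2200·60) / 0.75075 = 92.40 / 0.75075 ≈ 123.08
  x_I = (0.1200·90 + 0.8350·45 + 0.3050·60) / 0.75075 = 66.675 / 0.75075 ≈ 88.81
  x_G = (0.1050·90 + 0.1050·45 + 0.8925·60) / 0.75075 = 67.725 / 0.75075 ≈ 90.21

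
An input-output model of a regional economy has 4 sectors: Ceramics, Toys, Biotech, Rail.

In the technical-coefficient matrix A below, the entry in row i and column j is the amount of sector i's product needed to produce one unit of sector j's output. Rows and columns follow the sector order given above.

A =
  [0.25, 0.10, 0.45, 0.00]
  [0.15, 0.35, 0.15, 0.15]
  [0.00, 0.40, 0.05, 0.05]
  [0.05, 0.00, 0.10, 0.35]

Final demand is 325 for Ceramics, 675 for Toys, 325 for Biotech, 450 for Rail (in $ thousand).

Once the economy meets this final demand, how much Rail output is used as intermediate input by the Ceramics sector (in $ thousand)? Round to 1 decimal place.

I − A =
  [   0.75    -0.10    -0.45     0.00]
  [  -0.15     0.65    -0.15    -0.15]
  [   0.00    -0.40     0.95    -0.05]
  [  -0.05     0.00    -0.10     0.65]
Compute the cofactors C_ij = (−1)^(i+j)·(3×3 minor ij) of I−A; the adjugate is their transpose:
adj(I−A) = Cᵀ =
  [ 0.353125   0.178250   0.201375   0.056625]
  [ 0.099375   0.458250   0.131625   0.115875]
  [ 0.043625   0.195250   0.306375   0.068625]
  [ 0.033875   0.043750   0.062625   0.376875]
det(I−A) = Σ_j (I−A)_1j·C_1j = (0.75)(0.353125) + (-0.10)(0.099375) + (-0.45)(0.043625) + (0.00)(0.033875) = 0.235275
(I − A)⁻¹ = adj(I−A) / det(I−A) ≈
  [   1.5009     0.7576     0.8559     0.2407]
  [   0.4224     1.9477     0.5595     0.4925]
  [   0.1854     0.8299     1.3022     0.2917]
  [   0.1440     0.1860     0.2662     1.6018]
First solve x = (I − A)⁻¹ d = adj(I−A)·d / det(I−A); in particular x_1 = (0.353125·325 + 0.178250·675 + 0.201375·325 + 0.056625·450) / 0.235275 = 326.0125 / 0.235275 ≈ 1385.666.
Intermediate flow from 4 to 1: z_41 = a_41 · x_1 = 0.05 × 326.0125 / 0.235275 = 16.300625 / 0.235275 ≈ 69.3.

z_41 = 69.3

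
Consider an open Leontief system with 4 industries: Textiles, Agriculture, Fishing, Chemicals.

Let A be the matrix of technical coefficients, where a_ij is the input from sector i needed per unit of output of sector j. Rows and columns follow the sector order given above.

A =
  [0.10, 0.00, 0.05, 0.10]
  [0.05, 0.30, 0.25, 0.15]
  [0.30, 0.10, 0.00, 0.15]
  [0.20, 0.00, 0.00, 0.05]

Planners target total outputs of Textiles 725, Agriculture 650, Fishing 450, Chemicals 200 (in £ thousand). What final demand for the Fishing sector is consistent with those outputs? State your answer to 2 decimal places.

d_3 = 137.50

I − A =
  [   0.90     0.00    -0.05    -0.10]
  [  -0.05     0.70    -0.25    -0.15]
  [  -0.30    -0.10     1.00    -0.15]
  [  -0.20     0.00     0.00     0.95]
d = (I − A) x:
  d_1 = (+0.90)·725 + (+0.00)·650 + (-0.05)·450 + (-0.10)·200 = 610.00
  d_2 = (-0.05)·725 + (+0.70)·650 + (-0.25)·450 + (-0.15)·200 = 276.25
  d_3 = (-0.30)·725 + (-0.10)·650 + (+1.00)·450 + (-0.15)·200 = 137.50
  d_4 = (-0.20)·725 + (+0.00)·650 + (+0.00)·450 + (+0.95)·200 = 45.00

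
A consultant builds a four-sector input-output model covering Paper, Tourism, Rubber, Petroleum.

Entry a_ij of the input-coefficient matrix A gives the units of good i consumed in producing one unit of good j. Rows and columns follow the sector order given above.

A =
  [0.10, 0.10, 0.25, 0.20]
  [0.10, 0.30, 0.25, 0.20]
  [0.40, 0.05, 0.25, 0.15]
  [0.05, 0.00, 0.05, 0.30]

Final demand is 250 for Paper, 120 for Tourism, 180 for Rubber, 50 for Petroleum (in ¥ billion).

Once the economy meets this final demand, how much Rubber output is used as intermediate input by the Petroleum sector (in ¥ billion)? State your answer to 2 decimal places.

z_34 = 22.67

I − A =
  [   0.90    -0.10    -0.25    -0.20]
  [  -0.10     0.70    -0.25    -0.20]
  [  -0.40    -0.05     0.75    -0.15]
  [  -0.05     0.00    -0.05     0.70]
Compute the cofactors C_ij = (−1)^(i+j)·(3×3 minor ij) of I−A; the adjugate is their transpose:
adj(I−A) = Cᵀ =
  [ 0.353000   0.061000   0.148000   0.150000]
  [ 0.135125   0.382375   0.185000   0.187500]
  [ 0.205250   0.059750   0.426000   0.167000]
  [ 0.039875   0.008625   0.041000   0.372500]
det(I−A) = Σ_j (I−A)_1j·C_1j = (0.90)(0.353000) + (-0.10)(0.135125) + (-0.25)(0.205250) + (-0.20)(0.039875) = 0.2449
(I − A)⁻¹ = adj(I−A) / det(I−A) ≈
  [   1.4414     0.2491     0.6043     0.6125]
  [   0.5518     1.5614     0.7554     0.7656]
  [   0.8381     0.2440     1.7395     0.6819]
  [   0.1628     0.0352     0.1674     1.5210]
First solve x = (I − A)⁻¹ d = adj(I−A)·d / det(I−A); in particular x_4 = (0.039875·250 + 0.008625·120 + 0.041000·180 + 0.372500·50) / 0.2449 = 37.00875 / 0.2449 ≈ 151.1178.
Intermediate flow from 3 to 4: z_34 = a_34 · x_4 = 0.15 × 37.00875 / 0.2449 = 5.5513125 / 0.2449 ≈ 22.67.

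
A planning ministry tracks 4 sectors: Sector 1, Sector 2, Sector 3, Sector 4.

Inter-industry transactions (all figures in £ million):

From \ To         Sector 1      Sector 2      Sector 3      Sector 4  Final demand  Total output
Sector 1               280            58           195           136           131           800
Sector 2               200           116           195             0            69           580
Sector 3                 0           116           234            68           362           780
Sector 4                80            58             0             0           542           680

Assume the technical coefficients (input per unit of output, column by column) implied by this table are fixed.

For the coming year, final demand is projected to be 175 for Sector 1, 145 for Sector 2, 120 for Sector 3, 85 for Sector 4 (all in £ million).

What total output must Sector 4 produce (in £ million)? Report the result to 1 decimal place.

Technical coefficients a_ij = z_ij / X_j:
  a_11 = 280/800 = 0.35, a_21 = 200/800 = 0.25, a_31 = 0/800 = 0.00, a_41 = 80/800 = 0.10
  a_12 = 58/580 = 0.10, a_22 = 116/580 = 0.20, a_32 = 116/580 = 0.20, a_42 = 58/580 = 0.10
  a_13 = 195/780 = 0.25, a_23 = 195/780 = 0.25, a_33 = 234/780 = 0.30, a_43 = 0/780 = 0.00
  a_14 = 136/680 = 0.20, a_24 = 0/680 = 0.00, a_34 = 68/680 = 0.10, a_44 = 0/680 = 0.00
I − A =
  [   0.65    -0.10    -0.25    -0.20]
  [  -0.25     0.80    -0.25     0.00]
  [   0.00    -0.20     0.70    -0.10]
  [  -0.10    -0.10     0.00     1.00]
Compute the cofactors C_ij = (−1)^(i+j)·(3×3 minor ij) of I−A; the adjugate is their transpose:
adj(I−A) = Cᵀ =
  [ 0.5075   0.1365   0.2300   0.1245]
  [ 0.1775   0.4385   0.2200   0.0575]
  [ 0.0605   0.1335   0.4740   0.0595]
  [ 0.0685   0.0575   0.0450   0.3015]
det(I−A) = Σ_j (I−A)_1j·C_1j = (0.65)(0.5075) + (-0.10)(0.1775) + (-0.25)(0.0605) + (-0.20)(0.0685) = 0.2833
(I − A)⁻¹ = adj(I−A) / det(I−A) ≈
  [   1.7914     0.4818     0.8119     0.4395]
  [   0.6265     1.5478     0.7766     0.2030]
  [   0.2136     0.4712     1.6731     0.2100]
  [   0.2418     0.2030     0.1588     1.0642]
x = (I − A)⁻¹ d = adj(I−A)·d / det(I−A), with det(I−A) = 0.2833:
  x_1 = (0.5075·175 + 0.1365·145 + 0.2300·120 + 0.1245·85) / 0.2833 = 146.7875 / 0.2833 ≈ 518.1
  x_2 = (0.1775·175 + 0.4385·145 + 0.2200·120 + 0.0575·85) / 0.2833 = 125.9325 / 0.2833 ≈ 444.5
  x_3 = (0.0605·175 + 0.1335·145 + 0.4740·120 + 0.0595·85) / 0.2833 = 91.8825 / 0.2833 ≈ 324.3
  x_4 = (0.0685·175 + 0.0575·145 + 0.0450·120 + 0.3015·85) / 0.2833 = 51.3525 / 0.2833 ≈ 181.3

x_4 = 181.3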